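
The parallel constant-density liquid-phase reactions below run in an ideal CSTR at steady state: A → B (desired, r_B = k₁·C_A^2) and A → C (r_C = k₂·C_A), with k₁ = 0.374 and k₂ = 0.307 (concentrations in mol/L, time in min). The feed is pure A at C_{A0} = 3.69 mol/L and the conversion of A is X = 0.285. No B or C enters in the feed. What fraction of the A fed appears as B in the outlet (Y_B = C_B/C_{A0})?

Exit C_A = C_{A0}(1−X) = 3.69×0.715 = 2.638 mol/L.
A CSTR operates uniformly at the exit composition, giving r_B = 2.603 and r_C = 0.8100 (each k·C_A^n at C_A = 2.638).
Fraction of consumed A going to B: r_B/(r_B+r_C) = 0.7627.
C_B = 0.7627·C_{A0}·X = 0.7627×3.69×0.285 = 0.802 mol/L; Y_B = C_B/C_{A0} = 0.217.

0.217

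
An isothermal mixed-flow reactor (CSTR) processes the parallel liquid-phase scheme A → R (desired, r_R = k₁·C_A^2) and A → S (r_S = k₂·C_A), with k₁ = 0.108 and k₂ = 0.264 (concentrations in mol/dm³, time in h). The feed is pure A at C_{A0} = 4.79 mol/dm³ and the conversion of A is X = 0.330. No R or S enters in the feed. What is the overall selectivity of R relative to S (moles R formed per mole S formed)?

Exit C_A = C_{A0}(1−X) = 4.79×0.670 = 3.209 mol/dm³.
Rates in a CSTR are evaluated at the outlet concentration: r_R = 0.108×3.209^2 = 1.112, r_S = 0.264×3.209 = 0.8473.
Overall selectivity = C_R/C_S = r_Rτ/(r_Sτ) = r_R/r_S = 1.31.

1.31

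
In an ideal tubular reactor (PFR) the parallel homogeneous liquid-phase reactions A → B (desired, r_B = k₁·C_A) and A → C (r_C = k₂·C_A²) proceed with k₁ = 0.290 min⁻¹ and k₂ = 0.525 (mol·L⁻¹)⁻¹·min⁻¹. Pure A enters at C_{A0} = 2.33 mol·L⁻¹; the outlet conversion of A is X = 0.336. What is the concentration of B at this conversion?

0.175 mol·L⁻¹

C_A = C_{A0}(1−X) = 1.547 mol·L⁻¹.
Along a PFR/batch, dC_B/dC_A = −r_B/(r_B+r_C) = −k₁/(k₁+k₂·C_A).
Integrating from C_{A0} to C_A: C_B = (0.290/0.525)·ln[(0.290+0.525·2.33)/(0.290+0.525·1.55)] = 0.5524·ln(1.513/1.102) = 0.1751 mol·L⁻¹.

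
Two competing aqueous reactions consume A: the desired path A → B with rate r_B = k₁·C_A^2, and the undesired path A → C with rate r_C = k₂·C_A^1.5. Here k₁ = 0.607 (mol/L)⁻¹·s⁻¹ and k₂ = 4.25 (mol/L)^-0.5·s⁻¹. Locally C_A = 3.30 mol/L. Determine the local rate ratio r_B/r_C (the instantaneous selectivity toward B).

S_{B/C} = r_B/r_C = (k₁·C_A^2)/(k₂·C_A^1.5) = (k₁/k₂)·C_A^0.5.
= (0.607×3.300^2) / (4.25×3.300^1.5) = 6.610/25.48 = 0.259.
Since the desired path is higher order in A, keeping C_A high (PFR or concentrated feed) favours B.

0.259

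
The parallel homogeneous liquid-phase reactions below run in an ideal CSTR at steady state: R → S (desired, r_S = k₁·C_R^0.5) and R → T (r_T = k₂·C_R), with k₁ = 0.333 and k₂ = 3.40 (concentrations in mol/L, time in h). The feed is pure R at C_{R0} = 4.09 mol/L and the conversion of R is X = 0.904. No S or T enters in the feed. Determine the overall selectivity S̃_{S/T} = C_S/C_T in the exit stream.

0.156

Exit C_R = C_{R0}(1−X) = 4.09×0.0960 = 0.3926 mol/L.
Rates in a CSTR are evaluated at the outlet concentration: r_S = 0.333×0.3926^0.5 = 0.2087, r_T = 3.40×0.3926 = 1.335.
Overall selectivity = C_S/C_T = r_Sτ/(r_Tτ) = r_S/r_T = 0.156.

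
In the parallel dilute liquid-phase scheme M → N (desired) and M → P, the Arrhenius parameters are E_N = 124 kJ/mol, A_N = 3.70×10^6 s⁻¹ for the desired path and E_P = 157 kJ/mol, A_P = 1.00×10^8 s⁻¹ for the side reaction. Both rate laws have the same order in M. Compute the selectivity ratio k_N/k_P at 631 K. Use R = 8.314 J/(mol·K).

With equal orders, S_{N/P} = k_N/k_P = (A_N/A_P)·exp[(E_P−E_N)/(RT)].
(E_P−E_N)/(RT) = (157−124)×10³/(8.314×631) = 33000/5246 = 6.290.
k_N/k_P = (3.70×10^6/1.00×10^8)·exp(6.290) = 0.03700 × 539.3 = 20.0.

20.0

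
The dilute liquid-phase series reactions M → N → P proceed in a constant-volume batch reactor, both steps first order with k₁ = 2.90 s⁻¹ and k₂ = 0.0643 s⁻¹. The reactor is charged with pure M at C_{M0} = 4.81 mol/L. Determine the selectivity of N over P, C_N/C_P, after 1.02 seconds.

20.8

Solving the coupled first-order balances gives C_N(t) = [k₁/(k₂−k₁)]·C_{M0}·(e^(−k₁t) − e^(−k₂t)).
e^(−k₁t) = e^(−2.90×1.02) = e^(−2.958) = 0.05192; e^(−k₂t) = e^(−0.06559) = 0.9365.
C_N = 2.90×4.81/(0.0643−2.90) × (0.05192−0.9365) = (-4.919)×(-0.8846) = 4.351 mol/L.
C_M = C_{M0}e^(−k₁t) = 0.2497 mol/L, so C_P = C_{M0}−C_M−C_N = 0.2089 mol/L; C_N/C_P = 20.8.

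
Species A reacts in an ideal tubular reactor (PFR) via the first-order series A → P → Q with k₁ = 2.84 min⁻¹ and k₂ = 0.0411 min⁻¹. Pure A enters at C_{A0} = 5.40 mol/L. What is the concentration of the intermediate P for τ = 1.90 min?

5.04 mol/L

The intermediate concentration in a first-order A→B→C sequence is C_P = k₁C_{A0}(e^(−k₁τ) − e^(−k₂τ))/(k₂−k₁).
e^(−k₁τ) = e^(−2.84×1.90) = e^(−5.396) = 0.004535; e^(−k₂τ) = e^(−0.07809) = 0.9249.
C_P = 2.84×5.40/(0.0411−2.84) × (0.004535−0.9249) = (-5.479)×(-0.9203) = 5.043 mol/L.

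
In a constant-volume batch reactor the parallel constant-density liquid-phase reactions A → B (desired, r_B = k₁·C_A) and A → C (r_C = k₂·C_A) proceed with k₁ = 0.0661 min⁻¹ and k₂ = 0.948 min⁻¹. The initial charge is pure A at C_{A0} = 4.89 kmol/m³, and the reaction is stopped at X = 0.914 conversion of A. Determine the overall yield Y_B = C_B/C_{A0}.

0.0596

C_A = C_{A0}(1−X) = 0.4205 kmol/m³.
Both paths are first order in A, so the instantaneous fraction to B is constant: dC_B/d(−C_A) = k₁/(k₁+k₂) = 0.06518.
C_B = 0.06518·(C_{A0}−C_A) = 0.06518×4.469 = 0.291 kmol/m³.
Y_B = C_B/C_{A0} = 0.2913/4.89 = 0.0596.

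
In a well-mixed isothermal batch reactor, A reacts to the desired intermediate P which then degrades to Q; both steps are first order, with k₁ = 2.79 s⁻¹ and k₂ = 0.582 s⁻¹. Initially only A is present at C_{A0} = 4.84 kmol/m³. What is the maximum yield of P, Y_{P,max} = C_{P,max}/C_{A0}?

For a first-order series the maximum intermediate yield is C_{P,max}/C_{A0} = (k₁/k₂)^[k₂/(k₂−k₁)].
= (2.79/0.582)^(0.582/(0.582−2.79)) = (4.794)^(-0.2636) = 0.6616.

0.662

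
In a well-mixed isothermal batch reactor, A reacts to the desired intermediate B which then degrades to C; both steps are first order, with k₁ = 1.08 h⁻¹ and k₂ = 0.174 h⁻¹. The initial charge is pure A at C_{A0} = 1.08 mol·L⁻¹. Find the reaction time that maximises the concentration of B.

The intermediate peaks when r₁ = r₂, i.e. k₁e^(−k₁t) = k₂e^(−k₂t), giving t_opt = ln(k₂/k₁)/(k₂−k₁).
= ln(0.174/1.08)/(0.174−1.08) = ln(0.1611)/-0.9060 = -1.826/-0.9060 = 2.02 h.

2.02 h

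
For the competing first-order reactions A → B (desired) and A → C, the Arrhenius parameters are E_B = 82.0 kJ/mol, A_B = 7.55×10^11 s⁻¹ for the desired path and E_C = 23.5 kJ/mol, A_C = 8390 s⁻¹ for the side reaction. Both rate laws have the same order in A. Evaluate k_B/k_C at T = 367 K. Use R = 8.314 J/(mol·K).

With equal orders, S_{B/C} = k_B/k_C = (A_B/A_C)·exp[(E_C−E_B)/(RT)].
(E_C−E_B)/(RT) = (23.5−82.0)×10³/(8.314×367) = -58500/3051 = -19.17.
k_B/k_C = (7.55×10^11/8390)·exp(-19.17) = 8.999×10^7 × 4.715×10^-9 = 0.424.
Since E_B > E_C, raising the temperature improves selectivity toward B.

0.424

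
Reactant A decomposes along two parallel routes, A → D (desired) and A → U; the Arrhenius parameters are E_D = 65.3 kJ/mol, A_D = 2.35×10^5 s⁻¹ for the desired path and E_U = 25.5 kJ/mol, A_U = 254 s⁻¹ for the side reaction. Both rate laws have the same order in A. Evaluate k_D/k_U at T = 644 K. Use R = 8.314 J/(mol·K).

0.547

k_D/k_U = (A_D/A_U)·exp[−(E_D−E_U)/(RT)] = (A_D/A_U)·exp[(E_U−E_D)/(RT)].
(E_U−E_D)/(RT) = (25.5−65.3)×10³/(8.314×644) = -39800/5354 = -7.433.
k_D/k_U = (2.35×10^5/254)·exp(-7.433) = 925.2 × 5.912×10^-4 = 0.547.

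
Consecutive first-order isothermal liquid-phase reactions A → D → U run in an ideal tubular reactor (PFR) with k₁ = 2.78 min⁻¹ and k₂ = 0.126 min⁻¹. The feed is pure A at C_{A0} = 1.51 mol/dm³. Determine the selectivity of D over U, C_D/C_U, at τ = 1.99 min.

Solving the coupled first-order balances gives C_D(τ) = [k₁/(k₂−k₁)]·C_{A0}·(e^(−k₁τ) − e^(−k₂τ)).
e^(−k₁τ) = e^(−2.78×1.99) = e^(−5.532) = 0.003957; e^(−k₂τ) = e^(−0.2507) = 0.7782.
C_D = 2.78×1.51/(0.126−2.78) × (0.003957−0.7782) = (-1.582)×(-0.7743) = 1.225 mol/dm³.
C_A = C_{A0}e^(−k₁τ) = 0.005975 mol/dm³, so C_U = C_{A0}−C_A−C_D = 0.2794 mol/dm³; C_D/C_U = 4.38.

4.38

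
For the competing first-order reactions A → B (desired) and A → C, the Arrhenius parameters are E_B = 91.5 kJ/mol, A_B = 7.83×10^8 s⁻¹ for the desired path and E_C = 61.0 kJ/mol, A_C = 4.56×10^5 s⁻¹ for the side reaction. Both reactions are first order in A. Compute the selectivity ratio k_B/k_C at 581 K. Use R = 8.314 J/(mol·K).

k_B/k_C = (A_B/A_C)·exp[−(E_B−E_C)/(RT)] = (A_B/A_C)·exp[(E_C−E_B)/(RT)].
(E_C−E_B)/(RT) = (61.0−91.5)×10³/(8.314×581) = -30500/4830 = -6.314.
k_B/k_C = (7.83×10^8/4.56×10^5)·exp(-6.314) = 1717 × 0.001811 = 3.11.
Since E_B > E_C, raising the temperature improves selectivity toward B.

3.11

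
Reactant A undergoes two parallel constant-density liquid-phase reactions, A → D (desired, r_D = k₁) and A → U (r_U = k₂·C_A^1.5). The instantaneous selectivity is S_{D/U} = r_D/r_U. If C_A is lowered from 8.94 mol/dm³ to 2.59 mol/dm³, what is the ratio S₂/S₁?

6.41

S_{D/U} = (k₁/k₂)·C_A^-1.5, so S₂/S₁ = (C_{A,2}/C_{A,1})^-1.5.
= (2.59/8.94)^(-1.5) = (0.2897)^(-1.5) = 6.41.
Selectivity toward D rises as C_A falls — low-concentration operation is favoured.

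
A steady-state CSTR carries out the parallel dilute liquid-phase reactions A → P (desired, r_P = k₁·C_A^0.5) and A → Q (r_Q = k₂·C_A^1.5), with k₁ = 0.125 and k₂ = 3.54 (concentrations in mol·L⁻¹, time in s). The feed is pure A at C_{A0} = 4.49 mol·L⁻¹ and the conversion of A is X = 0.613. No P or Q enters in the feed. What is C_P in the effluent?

0.0548 mol·L⁻¹

Exit C_A = C_{A0}(1−X) = 4.49×0.387 = 1.738 mol·L⁻¹.
In a CSTR the entire volume is at exit conditions, so r_P = 0.125×1.738^0.5 = 0.1648 and r_Q = 3.54×1.738^1.5 = 8.108.
Fraction of consumed A going to P: r_P/(r_P+r_Q) = 0.01992.
C_P = 0.01992·C_{A0}·X = 0.01992×4.49×0.613 = 0.0548 mol·L⁻¹.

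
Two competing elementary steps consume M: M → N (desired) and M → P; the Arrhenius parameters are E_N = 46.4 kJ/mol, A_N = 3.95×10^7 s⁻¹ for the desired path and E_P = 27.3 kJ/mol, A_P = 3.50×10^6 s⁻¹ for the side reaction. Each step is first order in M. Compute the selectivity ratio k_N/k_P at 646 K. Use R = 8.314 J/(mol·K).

With equal orders, S_{N/P} = k_N/k_P = (A_N/A_P)·exp[(E_P−E_N)/(RT)].
(E_P−E_N)/(RT) = (27.3−46.4)×10³/(8.314×646) = -19100/5371 = -3.556.
k_N/k_P = (3.95×10^7/3.50×10^6)·exp(-3.556) = 11.29 × 0.02855 = 0.322.

0.322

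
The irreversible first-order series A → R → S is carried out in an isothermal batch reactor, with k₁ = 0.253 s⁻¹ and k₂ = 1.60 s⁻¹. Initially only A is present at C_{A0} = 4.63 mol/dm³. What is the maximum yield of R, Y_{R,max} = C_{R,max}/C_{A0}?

Evaluating C_R at t_opt = ln(k₂/k₁)/(k₂−k₁) gives C_{R,max}/C_{A0} = (k₁/k₂)^[k₂/(k₂−k₁)].
= (0.253/1.60)^(1.60/(1.60−0.253)) = (0.1581)^(1.188) = 0.1118.

0.112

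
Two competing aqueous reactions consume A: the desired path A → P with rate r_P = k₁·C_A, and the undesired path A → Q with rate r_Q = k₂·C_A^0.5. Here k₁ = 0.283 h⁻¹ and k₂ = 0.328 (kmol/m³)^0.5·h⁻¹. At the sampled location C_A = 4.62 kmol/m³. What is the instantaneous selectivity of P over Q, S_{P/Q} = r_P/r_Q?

1.85

S_{P/Q} = r_P/r_Q = (k₁·C_A)/(k₂·C_A^0.5) = (k₁/k₂)·C_A^0.5.
= (0.283×4.620) / (0.328×4.620^0.5) = 1.307/0.7050 = 1.85.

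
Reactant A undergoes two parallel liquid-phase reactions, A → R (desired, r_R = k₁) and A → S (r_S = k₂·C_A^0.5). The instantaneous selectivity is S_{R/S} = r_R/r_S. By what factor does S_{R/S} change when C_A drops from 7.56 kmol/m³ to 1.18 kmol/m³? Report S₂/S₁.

S_{R/S} = (k₁/k₂)·C_A^-0.5, so S₂/S₁ = (C_{A,2}/C_{A,1})^-0.5.
= (1.18/7.56)^(-0.5) = (0.1561)^(-0.5) = 2.53.

2.53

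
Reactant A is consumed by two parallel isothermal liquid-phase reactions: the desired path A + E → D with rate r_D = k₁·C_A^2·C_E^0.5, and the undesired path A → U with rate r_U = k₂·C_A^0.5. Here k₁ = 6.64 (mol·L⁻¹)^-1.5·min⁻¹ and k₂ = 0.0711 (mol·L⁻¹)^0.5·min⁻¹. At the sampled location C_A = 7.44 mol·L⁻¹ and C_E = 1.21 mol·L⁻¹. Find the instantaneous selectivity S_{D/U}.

2085

S_{D/U} = r_D/r_U = (k₁·C_A^2·C_E^0.5)/(k₂·C_A^0.5) = (k₁/k₂)·C_A^1.5·C_E^0.5.
= (6.64×7.440^2×1.210^0.5) / (0.0711×7.440^0.5) = 404.3/0.1939 = 2085.
Since the desired path is higher order in A, keeping C_A high (PFR or concentrated feed) favours D.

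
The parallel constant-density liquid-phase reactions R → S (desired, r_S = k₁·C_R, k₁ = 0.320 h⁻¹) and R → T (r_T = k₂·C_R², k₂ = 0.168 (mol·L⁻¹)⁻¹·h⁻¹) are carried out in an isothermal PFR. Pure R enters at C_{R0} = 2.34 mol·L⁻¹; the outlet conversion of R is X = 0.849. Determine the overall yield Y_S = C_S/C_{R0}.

C_R = C_{R0}(1−X) = 0.3533 mol·L⁻¹.
Along a PFR/batch, dC_S/dC_R = −r_S/(r_S+r_T) = −k₁/(k₁+k₂·C_R).
Integrating from C_{R0} to C_R: C_S = (0.320/0.168)·ln[(0.320+0.168·2.34)/(0.320+0.168·0.353)] = 1.905·ln(0.7131/0.3794) = 1.202 mol·L⁻¹.
Y_S = C_S/C_{R0} = 1.202/2.34 = 0.514.

0.514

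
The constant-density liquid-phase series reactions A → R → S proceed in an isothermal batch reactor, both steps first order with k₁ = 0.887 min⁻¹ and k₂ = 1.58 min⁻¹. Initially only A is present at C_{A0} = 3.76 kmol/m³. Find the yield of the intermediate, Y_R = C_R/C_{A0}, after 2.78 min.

Solving the coupled first-order balances gives C_R(t) = [k₁/(k₂−k₁)]·C_{A0}·(e^(−k₁t) − e^(−k₂t)).
e^(−k₁t) = e^(−0.887×2.78) = e^(−2.466) = 0.08494; e^(−k₂t) = e^(−4.392) = 0.01237.
C_R = 0.887×3.76/(1.58−0.887) × (0.08494−0.01237) = 4.813×0.07256 = 0.3492 kmol/m³.
Y_R = C_R/C_{A0} = 0.3492/3.76 = 0.0929.

0.0929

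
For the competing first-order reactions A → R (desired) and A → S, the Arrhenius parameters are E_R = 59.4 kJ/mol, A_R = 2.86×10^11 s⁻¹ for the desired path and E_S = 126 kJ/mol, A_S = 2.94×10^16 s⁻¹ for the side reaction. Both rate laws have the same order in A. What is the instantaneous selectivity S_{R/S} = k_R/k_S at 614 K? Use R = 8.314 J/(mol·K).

Since both paths have the same order in A, the concentration cancels and S_{R/S} = k_R/k_S = (A_R/A_S)·exp[(E_S−E_R)/(RT)].
(E_S−E_R)/(RT) = (126−59.4)×10³/(8.314×614) = 66600/5105 = 13.05.
k_R/k_S = (2.86×10^11/2.94×10^16)·exp(13.05) = 9.728×10^-6 × 4.635×10^5 = 4.51.
Since E_R < E_S, lowering the temperature improves selectivity toward R.

4.51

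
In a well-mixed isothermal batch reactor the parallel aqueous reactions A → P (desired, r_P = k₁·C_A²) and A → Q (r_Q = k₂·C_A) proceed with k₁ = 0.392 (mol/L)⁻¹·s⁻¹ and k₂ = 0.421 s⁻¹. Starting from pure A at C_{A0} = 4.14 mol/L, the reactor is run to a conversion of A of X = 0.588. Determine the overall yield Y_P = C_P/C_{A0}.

C_A = C_{A0}(1−X) = 1.706 mol/L.
Along a PFR/batch, dC_Q/dC_A = −r_Q/(r_P+r_Q) = −k₂/(k₂+k₁·C_A).
Integrating from C_{A0} to C_A: C_Q = (0.421/0.392)·ln[(0.421+0.392·4.14)/(0.421+0.392·1.71)] = 1.074·ln(2.044/1.090) = 0.6755 mol/L.
Then C_P = (C_{A0}−C_A) − C_Q = 2.434 − 0.6755 = 1.759 mol/L.
Y_P = C_P/C_{A0} = 1.759/4.14 = 0.425.

0.425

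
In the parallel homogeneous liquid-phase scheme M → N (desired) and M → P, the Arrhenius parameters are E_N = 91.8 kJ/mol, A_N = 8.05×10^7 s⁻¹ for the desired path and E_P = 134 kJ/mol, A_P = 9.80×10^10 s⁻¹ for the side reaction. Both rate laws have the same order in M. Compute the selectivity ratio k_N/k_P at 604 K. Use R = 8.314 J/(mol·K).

3.67

k_N/k_P = (A_N/A_P)·exp[−(E_N−E_P)/(RT)] = (A_N/A_P)·exp[(E_P−E_N)/(RT)].
(E_P−E_N)/(RT) = (134−91.8)×10³/(8.314×604) = 42200/5022 = 8.404.
k_N/k_P = (8.05×10^7/9.80×10^10)·exp(8.404) = 8.214×10^-4 × 4463 = 3.67.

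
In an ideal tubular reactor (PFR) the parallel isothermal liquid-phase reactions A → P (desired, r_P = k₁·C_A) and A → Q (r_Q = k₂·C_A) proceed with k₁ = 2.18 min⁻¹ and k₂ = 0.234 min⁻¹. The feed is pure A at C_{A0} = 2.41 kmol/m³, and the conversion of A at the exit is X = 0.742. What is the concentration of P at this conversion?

C_A = C_{A0}(1−X) = 0.6218 kmol/m³.
Both paths are first order in A, so the instantaneous fraction to P is constant: dC_P/d(−C_A) = k₁/(k₁+k₂) = 0.9031.
C_P = 0.9031·(C_{A0}−C_A) = 0.9031×1.788 = 1.61 kmol/m³.

1.61 kmol/m³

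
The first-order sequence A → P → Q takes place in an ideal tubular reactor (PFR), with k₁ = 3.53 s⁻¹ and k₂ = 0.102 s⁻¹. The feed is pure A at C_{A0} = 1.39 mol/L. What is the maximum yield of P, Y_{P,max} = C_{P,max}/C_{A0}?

At the optimum, C_{P,max}/C_{A0} = (k₁/k₂)^[k₂/(k₂−k₁)].
= (3.53/0.102)^(0.102/(0.102−3.53)) = (34.61)^(-0.02975) = 0.8999.

0.900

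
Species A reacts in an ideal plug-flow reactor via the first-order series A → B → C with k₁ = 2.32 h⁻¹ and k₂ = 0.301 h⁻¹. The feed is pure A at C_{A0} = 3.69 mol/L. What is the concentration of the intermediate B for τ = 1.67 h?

Solving the coupled first-order balances gives C_B(τ) = [k₁/(k₂−k₁)]·C_{A0}·(e^(−k₁τ) − e^(−k₂τ)).
e^(−k₁τ) = e^(−2.32×1.67) = e^(−3.874) = 0.02077; e^(−k₂τ) = e^(−0.5027) = 0.6049.
C_B = 2.32×3.69/(0.301−2.32) × (0.02077−0.6049) = (-4.240)×(-0.5841) = 2.477 mol/L.

2.48 mol/L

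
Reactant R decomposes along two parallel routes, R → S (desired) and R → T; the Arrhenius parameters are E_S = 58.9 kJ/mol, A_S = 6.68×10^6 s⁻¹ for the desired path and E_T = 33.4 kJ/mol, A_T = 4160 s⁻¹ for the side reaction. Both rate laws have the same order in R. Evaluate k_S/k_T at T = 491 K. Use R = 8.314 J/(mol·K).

k_S/k_T = (A_S/A_T)·exp[−(E_S−E_T)/(RT)] = (A_S/A_T)·exp[(E_T−E_S)/(RT)].
(E_T−E_S)/(RT) = (33.4−58.9)×10³/(8.314×491) = -25500/4082 = -6.247.
k_S/k_T = (6.68×10^6/4160)·exp(-6.247) = 1606 × 0.001937 = 3.11.
Since E_S > E_T, raising the temperature improves selectivity toward S.

3.11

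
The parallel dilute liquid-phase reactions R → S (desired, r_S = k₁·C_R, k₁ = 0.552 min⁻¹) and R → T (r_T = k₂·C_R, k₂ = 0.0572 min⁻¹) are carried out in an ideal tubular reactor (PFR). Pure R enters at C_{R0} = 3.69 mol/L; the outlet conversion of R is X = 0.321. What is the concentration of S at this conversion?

1.07 mol/L

C_R = C_{R0}(1−X) = 2.506 mol/L.
Both paths are first order in R, so the instantaneous fraction to S is constant: dC_S/d(−C_R) = k₁/(k₁+k₂) = 0.9061.
C_S = 0.9061·(C_{R0}−C_R) = 0.9061×1.184 = 1.07 mol/L.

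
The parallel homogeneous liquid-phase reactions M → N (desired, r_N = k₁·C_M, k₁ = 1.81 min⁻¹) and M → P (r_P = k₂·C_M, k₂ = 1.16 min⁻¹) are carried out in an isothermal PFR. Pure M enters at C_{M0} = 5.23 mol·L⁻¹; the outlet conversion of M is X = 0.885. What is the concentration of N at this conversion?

C_M = C_{M0}(1−X) = 0.6015 mol·L⁻¹.
Both paths are first order in M, so the instantaneous fraction to N is constant: dC_N/d(−C_M) = k₁/(k₁+k₂) = 0.6094.
C_N = 0.6094·(C_{M0}−C_M) = 0.6094×4.629 = 2.82 mol·L⁻¹.

2.82 mol·L⁻¹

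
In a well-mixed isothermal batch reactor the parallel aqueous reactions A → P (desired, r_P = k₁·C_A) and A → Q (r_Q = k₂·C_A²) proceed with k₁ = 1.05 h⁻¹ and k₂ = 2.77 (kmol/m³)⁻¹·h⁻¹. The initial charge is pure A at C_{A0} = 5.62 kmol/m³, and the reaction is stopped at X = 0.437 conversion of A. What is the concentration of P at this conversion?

C_A = C_{A0}(1−X) = 3.164 kmol/m³.
Along a PFR/batch, dC_P/dC_A = −r_P/(r_P+r_Q) = −k₁/(k₁+k₂·C_A).
Integrating from C_{A0} to C_A: C_P = (1.05/2.77)·ln[(1.05+2.77·5.62)/(1.05+2.77·3.16)] = 0.3791·ln(16.62/9.814) = 0.1996 kmol/m³.

0.200 kmol/m³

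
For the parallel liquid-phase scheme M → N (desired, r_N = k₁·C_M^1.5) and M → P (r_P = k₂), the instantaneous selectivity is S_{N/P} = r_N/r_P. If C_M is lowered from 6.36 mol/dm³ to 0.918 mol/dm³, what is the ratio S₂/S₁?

0.0548

S_{N/P} = (k₁/k₂)·C_M^1.5, so S₂/S₁ = (C_{M,2}/C_{M,1})^1.5.
= (0.918/6.36)^1.5 = (0.1443)^1.5 = 0.0548.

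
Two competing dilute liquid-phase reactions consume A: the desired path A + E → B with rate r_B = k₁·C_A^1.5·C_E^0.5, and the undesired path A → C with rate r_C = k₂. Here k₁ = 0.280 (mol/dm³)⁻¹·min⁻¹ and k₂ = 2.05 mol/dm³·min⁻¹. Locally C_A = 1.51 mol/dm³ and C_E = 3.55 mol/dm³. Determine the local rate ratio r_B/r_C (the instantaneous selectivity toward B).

S_{B/C} = r_B/r_C = (k₁·C_A^1.5·C_E^0.5)/(k₂) = (k₁/k₂)·C_A^1.5·C_E^0.5.
= (0.280×1.510^1.5×3.550^0.5) / (2.05) = 0.9789/2.050 = 0.478.
Since the desired path is higher order in A, keeping C_A high (PFR or concentrated feed) favours B.

0.478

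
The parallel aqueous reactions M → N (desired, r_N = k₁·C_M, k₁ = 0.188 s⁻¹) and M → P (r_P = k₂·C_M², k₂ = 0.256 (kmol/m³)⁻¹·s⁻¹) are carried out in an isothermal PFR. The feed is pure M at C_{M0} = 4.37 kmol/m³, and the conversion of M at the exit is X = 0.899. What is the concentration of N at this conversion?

C_M = C_{M0}(1−X) = 0.4414 kmol/m³.
Along a PFR/batch, dC_N/dC_M = −r_N/(r_N+r_P) = −k₁/(k₁+k₂·C_M).
Integrating from C_{M0} to C_M: C_N = (0.188/0.256)·ln[(0.188+0.256·4.37)/(0.188+0.256·0.441)] = 0.7344·ln(1.307/0.3010) = 1.078 kmol/m³.

1.08 kmol/m³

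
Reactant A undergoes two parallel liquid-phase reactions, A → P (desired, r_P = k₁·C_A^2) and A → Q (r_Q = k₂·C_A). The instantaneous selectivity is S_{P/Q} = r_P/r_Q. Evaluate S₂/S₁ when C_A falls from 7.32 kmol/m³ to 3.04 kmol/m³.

S_{P/Q} = (k₁/k₂)·C_A, so S₂/S₁ = (C_{A,2}/C_{A,1}).
= 3.04/7.32 = 0.415.

0.415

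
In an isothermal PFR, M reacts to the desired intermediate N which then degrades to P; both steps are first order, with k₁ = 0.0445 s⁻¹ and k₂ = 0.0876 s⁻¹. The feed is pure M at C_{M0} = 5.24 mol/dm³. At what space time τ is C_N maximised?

15.7 s

Setting dC_N/dτ = 0 gives τ_opt = ln(k₂/k₁)/(k₂−k₁).
= ln(0.0876/0.0445)/(0.0876−0.0445) = ln(1.969)/0.04310 = 0.6773/0.04310 = 15.7 s.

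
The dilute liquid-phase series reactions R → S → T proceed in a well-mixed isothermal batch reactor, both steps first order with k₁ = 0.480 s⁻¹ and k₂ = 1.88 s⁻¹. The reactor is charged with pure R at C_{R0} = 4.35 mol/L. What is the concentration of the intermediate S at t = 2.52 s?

The intermediate concentration in a first-order A→B→C sequence is C_S = k₁C_{R0}(e^(−k₁t) − e^(−k₂t))/(k₂−k₁).
e^(−k₁t) = e^(−0.480×2.52) = e^(−1.210) = 0.2983; e^(−k₂t) = e^(−4.738) = 0.008760.
C_S = 0.480×4.35/(1.88−0.480) × (0.2983−0.008760) = 1.491×0.2896 = 0.4319 mol/L.

0.432 mol/L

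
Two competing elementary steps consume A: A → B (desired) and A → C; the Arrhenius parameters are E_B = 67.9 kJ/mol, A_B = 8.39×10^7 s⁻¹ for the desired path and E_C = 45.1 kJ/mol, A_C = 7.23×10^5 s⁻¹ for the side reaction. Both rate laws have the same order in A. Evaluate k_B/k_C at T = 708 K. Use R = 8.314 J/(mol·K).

2.41

Since both paths have the same order in A, the concentration cancels and S_{B/C} = k_B/k_C = (A_B/A_C)·exp[(E_C−E_B)/(RT)].
(E_C−E_B)/(RT) = (45.1−67.9)×10³/(8.314×708) = -22800/5886 = -3.873.
k_B/k_C = (8.39×10^7/7.23×10^5)·exp(-3.873) = 116.0 × 0.02079 = 2.41.
Since E_B > E_C, raising the temperature improves selectivity toward B.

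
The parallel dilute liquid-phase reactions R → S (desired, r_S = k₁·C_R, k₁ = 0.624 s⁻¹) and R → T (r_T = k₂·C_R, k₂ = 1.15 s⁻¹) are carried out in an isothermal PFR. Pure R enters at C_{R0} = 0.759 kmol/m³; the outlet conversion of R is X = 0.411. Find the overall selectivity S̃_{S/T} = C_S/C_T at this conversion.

0.543

C_R = C_{R0}(1−X) = 0.4471 kmol/m³.
Both paths are first order in R, so the instantaneous fraction to S is constant: dC_S/d(−C_R) = k₁/(k₁+k₂) = 0.3517.
C_S = 0.3517·(C_{R0}−C_R) = 0.3517×0.3119 = 0.110 kmol/m³.
C_T = (C_{R0}−C_R)−C_S = 0.2022 kmol/m³; S̃_{S/T} = 0.1097/0.2022 = 0.543.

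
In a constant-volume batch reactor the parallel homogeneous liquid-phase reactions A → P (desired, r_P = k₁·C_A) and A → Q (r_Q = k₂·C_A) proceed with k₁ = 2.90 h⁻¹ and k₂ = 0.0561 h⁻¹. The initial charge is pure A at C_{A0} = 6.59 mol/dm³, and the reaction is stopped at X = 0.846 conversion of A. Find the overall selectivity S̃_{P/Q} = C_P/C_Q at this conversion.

51.7

C_A = C_{A0}(1−X) = 1.015 mol/dm³.
Both paths are first order in A, so the instantaneous fraction to P is constant: dC_P/d(−C_A) = k₁/(k₁+k₂) = 0.9810.
C_P = 0.9810·(C_{A0}−C_A) = 0.9810×5.575 = 5.47 mol/dm³.
C_Q = (C_{A0}−C_A)−C_P = 0.1058 mol/dm³; S̃_{P/Q} = 5.469/0.1058 = 51.7.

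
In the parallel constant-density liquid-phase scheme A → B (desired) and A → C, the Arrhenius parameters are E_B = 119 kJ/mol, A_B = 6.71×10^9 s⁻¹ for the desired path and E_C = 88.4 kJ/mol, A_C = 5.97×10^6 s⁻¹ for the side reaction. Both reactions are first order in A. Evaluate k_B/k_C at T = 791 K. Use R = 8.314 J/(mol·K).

k_B/k_C = (A_B/A_C)·exp[−(E_B−E_C)/(RT)] = (A_B/A_C)·exp[(E_C−E_B)/(RT)].
(E_C−E_B)/(RT) = (88.4−119)×10³/(8.314×791) = -30600/6576 = -4.653.
k_B/k_C = (6.71×10^9/5.97×10^6)·exp(-4.653) = 1124 × 0.009533 = 10.7.
Since E_B > E_C, raising the temperature improves selectivity toward B.

10.7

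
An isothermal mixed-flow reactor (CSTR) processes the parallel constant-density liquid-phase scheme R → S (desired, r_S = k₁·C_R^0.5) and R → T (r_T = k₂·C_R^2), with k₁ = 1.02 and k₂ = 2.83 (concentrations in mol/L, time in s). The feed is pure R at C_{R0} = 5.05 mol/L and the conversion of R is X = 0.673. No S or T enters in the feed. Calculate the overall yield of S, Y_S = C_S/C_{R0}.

Exit C_R = C_{R0}(1−X) = 5.05×0.327 = 1.651 mol/L.
In a CSTR the entire volume is at exit conditions, so r_S = 1.02×1.651^0.5 = 1.311 and r_T = 2.83×1.651^2 = 7.717.
Fraction of consumed R going to S: r_S/(r_S+r_T) = 0.1452.
C_S = 0.1452·C_{R0}·X = 0.1452×5.05×0.673 = 0.493 mol/L; Y_S = C_S/C_{R0} = 0.0977.

0.0977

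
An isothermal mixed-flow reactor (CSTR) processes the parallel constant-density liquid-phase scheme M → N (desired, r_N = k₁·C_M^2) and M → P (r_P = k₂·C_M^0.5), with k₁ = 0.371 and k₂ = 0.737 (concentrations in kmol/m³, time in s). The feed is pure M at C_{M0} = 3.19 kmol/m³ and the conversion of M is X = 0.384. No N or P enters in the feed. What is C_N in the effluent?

Exit C_M = C_{M0}(1−X) = 3.19×0.616 = 1.965 kmol/m³.
A CSTR operates uniformly at the exit composition, giving r_N = 1.433 and r_P = 1.033 (each k·C_M^n at C_M = 1.965).
Fraction of consumed M going to N: r_N/(r_N+r_P) = 0.5810.
C_N = 0.5810·C_{M0}·X = 0.5810×3.19×0.384 = 0.712 kmol/m³.

0.712 kmol/m³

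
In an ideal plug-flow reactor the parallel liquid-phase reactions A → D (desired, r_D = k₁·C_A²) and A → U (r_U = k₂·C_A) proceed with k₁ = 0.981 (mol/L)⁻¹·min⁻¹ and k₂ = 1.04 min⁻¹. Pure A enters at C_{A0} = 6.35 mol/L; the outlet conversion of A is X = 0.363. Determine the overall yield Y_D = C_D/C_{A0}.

0.301

C_A = C_{A0}(1−X) = 4.045 mol/L.
Along a PFR/batch, dC_U/dC_A = −r_U/(r_D+r_U) = −k₂/(k₂+k₁·C_A).
Integrating from C_{A0} to C_A: C_U = (1.04/0.981)·ln[(1.04+0.981·6.35)/(1.04+0.981·4.04)] = 1.060·ln(7.269/5.008) = 0.3950 mol/L.
Then C_D = (C_{A0}−C_A) − C_U = 2.305 − 0.3950 = 1.910 mol/L.
Y_D = C_D/C_{A0} = 1.910/6.35 = 0.301.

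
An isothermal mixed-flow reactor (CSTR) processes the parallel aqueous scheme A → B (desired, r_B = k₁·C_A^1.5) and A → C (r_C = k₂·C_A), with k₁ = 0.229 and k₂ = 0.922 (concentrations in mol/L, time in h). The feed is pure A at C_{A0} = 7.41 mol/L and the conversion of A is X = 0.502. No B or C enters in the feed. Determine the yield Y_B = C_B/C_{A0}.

Exit C_A = C_{A0}(1−X) = 7.41×0.498 = 3.690 mol/L.
In a CSTR the entire volume is at exit conditions, so r_B = 0.229×3.690^1.5 = 1.623 and r_C = 0.922×3.690 = 3.402.
Fraction of consumed A going to B: r_B/(r_B+r_C) = 0.3230.
C_B = 0.3230·C_{A0}·X = 0.3230×7.41×0.502 = 1.20 mol/L; Y_B = C_B/C_{A0} = 0.162.

0.162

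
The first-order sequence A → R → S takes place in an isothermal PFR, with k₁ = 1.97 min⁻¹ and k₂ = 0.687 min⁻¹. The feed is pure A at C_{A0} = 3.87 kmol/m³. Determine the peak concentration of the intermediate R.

For a first-order series the maximum intermediate yield is C_{R,max}/C_{A0} = (k₁/k₂)^[k₂/(k₂−k₁)].
= (1.97/0.687)^(0.687/(0.687−1.97)) = (2.868)^(-0.5355) = 0.5689.
C_{R,max} = 0.5689×3.87 = 2.20 kmol/m³.

2.20 kmol/m³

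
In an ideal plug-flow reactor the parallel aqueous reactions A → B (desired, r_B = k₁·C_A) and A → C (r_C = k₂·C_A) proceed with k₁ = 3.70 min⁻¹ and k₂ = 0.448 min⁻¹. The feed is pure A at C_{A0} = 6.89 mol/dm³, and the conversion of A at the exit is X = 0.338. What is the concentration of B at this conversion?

2.08 mol/dm³

C_A = C_{A0}(1−X) = 4.561 mol/dm³.
Both paths are first order in A, so the instantaneous fraction to B is constant: dC_B/d(−C_A) = k₁/(k₁+k₂) = 0.8920.
C_B = 0.8920·(C_{A0}−C_A) = 0.8920×2.329 = 2.08 mol/dm³.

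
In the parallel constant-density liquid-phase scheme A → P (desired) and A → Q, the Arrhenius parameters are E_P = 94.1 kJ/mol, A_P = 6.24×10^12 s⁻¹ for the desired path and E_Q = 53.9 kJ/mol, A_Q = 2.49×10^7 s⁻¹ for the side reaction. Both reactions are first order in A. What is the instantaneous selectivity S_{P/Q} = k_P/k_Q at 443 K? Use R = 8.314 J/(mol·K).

4.56

k_P/k_Q = (A_P/A_Q)·exp[−(E_P−E_Q)/(RT)] = (A_P/A_Q)·exp[(E_Q−E_P)/(RT)].
(E_Q−E_P)/(RT) = (53.9−94.1)×10³/(8.314×443) = -40200/3683 = -10.91.
k_P/k_Q = (6.24×10^12/2.49×10^7)·exp(-10.91) = 2.506×10^5 × 1.819×10^-5 = 4.56.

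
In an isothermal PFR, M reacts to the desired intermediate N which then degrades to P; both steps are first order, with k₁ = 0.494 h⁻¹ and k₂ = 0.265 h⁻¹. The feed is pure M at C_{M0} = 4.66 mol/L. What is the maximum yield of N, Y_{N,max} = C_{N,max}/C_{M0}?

At the optimum, C_{N,max}/C_{M0} = (k₁/k₂)^[k₂/(k₂−k₁)].
= (0.494/0.265)^(0.265/(0.265−0.494)) = (1.864)^(-1.157) = 0.4864.

0.486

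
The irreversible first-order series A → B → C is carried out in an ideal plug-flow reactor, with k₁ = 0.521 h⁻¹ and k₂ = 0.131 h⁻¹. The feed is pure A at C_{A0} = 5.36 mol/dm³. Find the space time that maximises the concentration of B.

Setting dC_B/dτ = 0 gives τ_opt = ln(k₂/k₁)/(k₂−k₁).
= ln(0.131/0.521)/(0.131−0.521) = ln(0.2514)/-0.3900 = -1.381/-0.3900 = 3.54 h.

3.54 h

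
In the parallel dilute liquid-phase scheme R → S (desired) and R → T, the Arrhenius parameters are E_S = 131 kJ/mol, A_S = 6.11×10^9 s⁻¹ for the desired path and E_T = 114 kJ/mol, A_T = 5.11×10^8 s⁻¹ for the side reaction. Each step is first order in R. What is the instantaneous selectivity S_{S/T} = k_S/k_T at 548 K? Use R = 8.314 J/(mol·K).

k_S/k_T = (A_S/A_T)·exp[−(E_S−E_T)/(RT)] = (A_S/A_T)·exp[(E_T−E_S)/(RT)].
(E_T−E_S)/(RT) = (114−131)×10³/(8.314×548) = -17000/4556 = -3.731.
k_S/k_T = (6.11×10^9/5.11×10^8)·exp(-3.731) = 11.96 × 0.02396 = 0.287.

0.287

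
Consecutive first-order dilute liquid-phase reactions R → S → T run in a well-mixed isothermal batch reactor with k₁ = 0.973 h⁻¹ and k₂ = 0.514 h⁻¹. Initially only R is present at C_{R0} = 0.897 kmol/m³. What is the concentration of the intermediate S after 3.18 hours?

0.285 kmol/m³

For first-order series with pure R initially, C_S(t) = k₁C_{R0}/(k₂−k₁)·(e^(−k₁t) − e^(−k₂t)).
e^(−k₁t) = e^(−0.973×3.18) = e^(−3.094) = 0.04531; e^(−k₂t) = e^(−1.635) = 0.1950.
C_S = 0.973×0.897/(0.514−0.973) × (0.04531−0.1950) = (-1.901)×(-0.1497) = 0.2847 kmol/m³.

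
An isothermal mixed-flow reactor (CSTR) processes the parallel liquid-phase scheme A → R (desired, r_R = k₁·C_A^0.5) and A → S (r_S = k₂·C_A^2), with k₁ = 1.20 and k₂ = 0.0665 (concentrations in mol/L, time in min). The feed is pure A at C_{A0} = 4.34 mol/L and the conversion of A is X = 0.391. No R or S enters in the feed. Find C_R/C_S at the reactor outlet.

Exit C_A = C_{A0}(1−X) = 4.34×0.609 = 2.643 mol/L.
In a CSTR the entire volume is at exit conditions, so r_R = 1.20×2.643^0.5 = 1.951 and r_S = 0.0665×2.643^2 = 0.4646.
Overall selectivity = C_R/C_S = r_Rτ/(r_Sτ) = r_R/r_S = 4.20.

4.20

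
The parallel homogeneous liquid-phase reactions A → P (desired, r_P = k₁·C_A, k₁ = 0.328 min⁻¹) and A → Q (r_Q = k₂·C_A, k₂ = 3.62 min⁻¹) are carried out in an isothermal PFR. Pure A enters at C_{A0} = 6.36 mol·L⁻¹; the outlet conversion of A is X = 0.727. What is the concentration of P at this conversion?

0.384 mol·L⁻¹

C_A = C_{A0}(1−X) = 1.736 mol·L⁻¹.
Both paths are first order in A, so the instantaneous fraction to P is constant: dC_P/d(−C_A) = k₁/(k₁+k₂) = 0.08308.
C_P = 0.08308·(C_{A0}−C_A) = 0.08308×4.624 = 0.384 mol·L⁻¹.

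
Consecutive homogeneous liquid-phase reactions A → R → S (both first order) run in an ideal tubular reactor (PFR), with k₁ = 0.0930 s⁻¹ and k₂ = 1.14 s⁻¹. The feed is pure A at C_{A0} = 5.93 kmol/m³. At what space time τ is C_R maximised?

2.39 s

For first-order series the maximum of C_R occurs at τ_opt = ln(k₂/k₁)/(k₂−k₁).
= ln(1.14/0.0930)/(1.14−0.0930) = ln(12.26)/1.047 = 2.506/1.047 = 2.39 s.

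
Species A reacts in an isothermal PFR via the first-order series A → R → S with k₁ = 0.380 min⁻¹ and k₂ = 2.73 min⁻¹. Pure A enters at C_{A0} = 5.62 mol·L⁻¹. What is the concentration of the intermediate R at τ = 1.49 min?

Solving the coupled first-order balances gives C_R(τ) = [k₁/(k₂−k₁)]·C_{A0}·(e^(−k₁τ) − e^(−k₂τ)).
e^(−k₁τ) = e^(−0.380×1.49) = e^(−0.5662) = 0.5677; e^(−k₂τ) = e^(−4.068) = 0.01712.
C_R = 0.380×5.62/(2.73−0.380) × (0.5677−0.01712) = 0.9088×0.5506 = 0.5003 mol·L⁻¹.

0.500 mol·L⁻¹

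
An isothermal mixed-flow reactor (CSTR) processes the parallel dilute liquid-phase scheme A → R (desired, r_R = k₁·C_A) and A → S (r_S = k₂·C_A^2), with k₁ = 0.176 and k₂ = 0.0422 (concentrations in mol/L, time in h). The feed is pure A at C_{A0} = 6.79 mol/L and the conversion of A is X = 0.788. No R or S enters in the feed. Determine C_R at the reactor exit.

3.98 mol/L

Exit C_A = C_{A0}(1−X) = 6.79×0.212 = 1.439 mol/L.
A CSTR operates uniformly at the exit composition, giving r_R = 0.2533 and r_S = 0.08744 (each k·C_A^n at C_A = 1.439).
Fraction of consumed A going to R: r_R/(r_R+r_S) = 0.7434.
C_R = 0.7434·C_{A0}·X = 0.7434×6.79×0.788 = 3.98 mol/L.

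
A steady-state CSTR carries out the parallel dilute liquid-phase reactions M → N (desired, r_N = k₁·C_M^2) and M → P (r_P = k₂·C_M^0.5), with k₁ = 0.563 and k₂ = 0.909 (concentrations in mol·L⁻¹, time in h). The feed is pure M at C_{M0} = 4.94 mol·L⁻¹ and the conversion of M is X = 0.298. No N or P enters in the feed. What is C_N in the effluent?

1.18 mol·L⁻¹

Exit C_M = C_{M0}(1−X) = 4.94×0.702 = 3.468 mol·L⁻¹.
Rates in a CSTR are evaluated at the outlet concentration: r_N = 0.563×3.468^2 = 6.771, r_P = 0.909×3.468^0.5 = 1.693.
Fraction of consumed M going to N: r_N/(r_N+r_P) = 0.8000.
C_N = 0.8000·C_{M0}·X = 0.8000×4.94×0.298 = 1.18 mol·L⁻¹.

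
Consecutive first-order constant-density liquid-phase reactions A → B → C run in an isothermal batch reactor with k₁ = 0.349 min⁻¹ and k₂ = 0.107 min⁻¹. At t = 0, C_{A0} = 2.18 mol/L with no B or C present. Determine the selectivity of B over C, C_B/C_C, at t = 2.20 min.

7.18

For first-order series with pure A initially, C_B(t) = k₁C_{A0}/(k₂−k₁)·(e^(−k₁t) − e^(−k₂t)).
e^(−k₁t) = e^(−0.349×2.20) = e^(−0.7678) = 0.4640; e^(−k₂t) = e^(−0.2354) = 0.7903.
C_B = 0.349×2.18/(0.107−0.349) × (0.4640−0.7903) = (-3.144)×(-0.3262) = 1.026 mol/L.
C_A = C_{A0}e^(−k₁t) = 1.012 mol/L, so C_C = C_{A0}−C_A−C_B = 0.1428 mol/L; C_B/C_C = 7.18.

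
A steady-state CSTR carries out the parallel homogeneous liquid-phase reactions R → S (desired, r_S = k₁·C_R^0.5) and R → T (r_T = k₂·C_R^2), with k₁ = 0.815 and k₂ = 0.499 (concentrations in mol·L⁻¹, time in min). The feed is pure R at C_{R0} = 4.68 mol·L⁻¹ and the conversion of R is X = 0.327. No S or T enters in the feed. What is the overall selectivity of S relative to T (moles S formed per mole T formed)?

Exit C_R = C_{R0}(1−X) = 4.68×0.673 = 3.150 mol·L⁻¹.
Rates in a CSTR are evaluated at the outlet concentration: r_S = 0.815×3.150^0.5 = 1.446, r_T = 0.499×3.150^2 = 4.950.
Overall selectivity = C_S/C_T = r_Sτ/(r_Tτ) = r_S/r_T = 0.292.

0.292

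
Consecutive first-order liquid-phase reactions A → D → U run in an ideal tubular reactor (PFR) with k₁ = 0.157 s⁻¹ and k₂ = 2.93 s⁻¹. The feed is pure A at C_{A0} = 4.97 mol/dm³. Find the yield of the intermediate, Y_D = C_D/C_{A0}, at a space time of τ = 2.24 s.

For first-order series with pure A initially, C_D(τ) = k₁C_{A0}/(k₂−k₁)·(e^(−k₁τ) − e^(−k₂τ)).
e^(−k₁τ) = e^(−0.157×2.24) = e^(−0.3517) = 0.7035; e^(−k₂τ) = e^(−6.563) = 0.001411.
C_D = 0.157×4.97/(2.93−0.157) × (0.7035−0.001411) = 0.2814×0.7021 = 0.1976 mol/dm³.
Y_D = C_D/C_{A0} = 0.1976/4.97 = 0.0398.

0.0398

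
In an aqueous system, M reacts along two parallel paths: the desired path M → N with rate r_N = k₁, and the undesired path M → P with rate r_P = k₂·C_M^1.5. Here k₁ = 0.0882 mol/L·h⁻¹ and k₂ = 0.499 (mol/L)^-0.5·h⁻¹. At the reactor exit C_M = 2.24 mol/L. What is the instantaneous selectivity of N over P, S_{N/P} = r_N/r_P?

S_{N/P} = r_N/r_P = (k₁)/(k₂·C_M^1.5) = (k₁/k₂)·C_M^-1.5.
= (0.0882) / (0.499×2.240^1.5) = 0.08820/1.673 = 0.0527.
The undesired path is higher order in M, so low C_M (CSTR or dilute feed) favours N.

0.0527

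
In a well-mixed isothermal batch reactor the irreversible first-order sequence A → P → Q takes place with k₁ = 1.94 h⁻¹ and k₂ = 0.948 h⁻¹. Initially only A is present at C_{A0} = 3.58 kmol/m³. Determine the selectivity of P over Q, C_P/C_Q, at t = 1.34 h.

0.773

For first-order series with pure A initially, C_P(t) = k₁C_{A0}/(k₂−k₁)·(e^(−k₁t) − e^(−k₂t)).
e^(−k₁t) = e^(−1.94×1.34) = e^(−2.600) = 0.07430; e^(−k₂t) = e^(−1.270) = 0.2807.
C_P = 1.94×3.58/(0.948−1.94) × (0.07430−0.2807) = (-7.001)×(-0.2064) = 1.445 kmol/m³.
C_A = C_{A0}e^(−k₁t) = 0.2660 kmol/m³, so C_Q = C_{A0}−C_A−C_P = 1.869 kmol/m³; C_P/C_Q = 0.773.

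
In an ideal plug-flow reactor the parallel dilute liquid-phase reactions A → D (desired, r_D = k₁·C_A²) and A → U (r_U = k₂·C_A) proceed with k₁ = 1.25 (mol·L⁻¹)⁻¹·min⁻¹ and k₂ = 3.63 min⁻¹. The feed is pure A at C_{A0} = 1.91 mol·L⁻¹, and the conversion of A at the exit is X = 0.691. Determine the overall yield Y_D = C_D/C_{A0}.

C_A = C_{A0}(1−X) = 0.5902 mol·L⁻¹.
Along a PFR/batch, dC_U/dC_A = −r_U/(r_D+r_U) = −k₂/(k₂+k₁·C_A).
Integrating from C_{A0} to C_A: C_U = (3.63/1.25)·ln[(3.63+1.25·1.91)/(3.63+1.25·0.590)] = 2.904·ln(6.018/4.368) = 0.9305 mol·L⁻¹.
Then C_D = (C_{A0}−C_A) − C_U = 1.320 − 0.9305 = 0.3893 mol·L⁻¹.
Y_D = C_D/C_{A0} = 0.3893/1.91 = 0.204.

0.204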